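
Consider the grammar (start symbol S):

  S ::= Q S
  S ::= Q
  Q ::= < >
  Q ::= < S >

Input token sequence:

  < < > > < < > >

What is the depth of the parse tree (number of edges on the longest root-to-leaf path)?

[S [Q < [S [Q < >]] >] [S [Q < [S [Q < >]] >]]]

5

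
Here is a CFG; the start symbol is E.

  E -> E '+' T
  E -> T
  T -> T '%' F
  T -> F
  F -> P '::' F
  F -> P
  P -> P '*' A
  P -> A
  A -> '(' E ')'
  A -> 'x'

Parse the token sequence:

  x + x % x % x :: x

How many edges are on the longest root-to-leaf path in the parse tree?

7

[E [E [T [F [P [A x]]]]] + [T [T [T [F [P [A x]]]] % [F [P [A x]]]] % [F [P [A x]] :: [F [P [A x]]]]]]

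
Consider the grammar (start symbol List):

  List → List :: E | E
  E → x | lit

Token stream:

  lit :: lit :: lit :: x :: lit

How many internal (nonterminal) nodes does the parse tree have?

[List [List [List [List [List [E lit]] :: [E lit]] :: [E lit]] :: [E x]] :: [E lit]]

10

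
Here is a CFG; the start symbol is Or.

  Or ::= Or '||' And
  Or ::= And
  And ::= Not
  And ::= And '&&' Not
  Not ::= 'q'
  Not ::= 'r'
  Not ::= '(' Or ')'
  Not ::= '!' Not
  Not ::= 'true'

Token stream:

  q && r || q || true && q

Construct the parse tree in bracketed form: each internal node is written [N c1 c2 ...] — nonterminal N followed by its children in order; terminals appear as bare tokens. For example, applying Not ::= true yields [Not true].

Or
Or || And
Or || And || And
And || And || And
And && Not || And || And
Not && Not || And || And
q && Not || And || And
q && r || And || And
q && r || Not || And
q && r || q || And
q && r || q || And && Not
q && r || q || Not && Not
q && r || q || true && Not
q && r || q || true && q

[Or [Or [Or [And [And [Not q]] && [Not r]]] || [And [Not q]]] || [And [And [Not true]] && [Not q]]]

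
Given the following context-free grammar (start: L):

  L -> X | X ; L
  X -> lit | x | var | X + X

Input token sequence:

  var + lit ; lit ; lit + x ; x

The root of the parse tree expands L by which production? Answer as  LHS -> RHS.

L -> X ; L

[L [X [X var] + [X lit]] ; [L [X lit] ; [L [X [X lit] + [X x]] ; [L [X x]]]]]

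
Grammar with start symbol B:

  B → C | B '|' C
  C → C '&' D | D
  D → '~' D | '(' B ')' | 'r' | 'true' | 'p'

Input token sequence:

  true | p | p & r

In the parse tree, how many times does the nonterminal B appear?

[B [B [B [C [D true]]] | [C [D p]]] | [C [C [D p]] & [D r]]]

3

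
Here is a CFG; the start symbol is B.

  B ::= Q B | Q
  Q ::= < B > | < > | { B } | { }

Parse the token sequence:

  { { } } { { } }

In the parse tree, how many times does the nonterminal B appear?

4

[B [Q { [B [Q { }]] }] [B [Q { [B [Q { }]] }]]]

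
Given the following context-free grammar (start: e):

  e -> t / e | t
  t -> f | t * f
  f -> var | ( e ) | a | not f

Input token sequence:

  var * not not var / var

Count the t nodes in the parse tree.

[e [t [t [f var]] * [f not [f not [f var]]]] / [e [t [f var]]]]

3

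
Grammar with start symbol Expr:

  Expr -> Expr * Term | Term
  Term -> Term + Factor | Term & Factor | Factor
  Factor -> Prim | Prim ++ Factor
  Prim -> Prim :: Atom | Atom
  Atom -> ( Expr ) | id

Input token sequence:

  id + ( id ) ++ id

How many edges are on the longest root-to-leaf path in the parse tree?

[Expr [Term [Term [Factor [Prim [Atom id]]]] + [Factor [Prim [Atom ( [Expr [Term [Factor [Prim [Atom id]]]]] )]] ++ [Factor [Prim [Atom id]]]]]]

10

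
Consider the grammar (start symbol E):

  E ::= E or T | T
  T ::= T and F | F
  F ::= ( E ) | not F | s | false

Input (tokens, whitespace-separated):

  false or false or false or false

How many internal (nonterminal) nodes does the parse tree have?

12

[E [E [E [E [T [F false]]] or [T [F false]]] or [T [F false]]] or [T [F false]]]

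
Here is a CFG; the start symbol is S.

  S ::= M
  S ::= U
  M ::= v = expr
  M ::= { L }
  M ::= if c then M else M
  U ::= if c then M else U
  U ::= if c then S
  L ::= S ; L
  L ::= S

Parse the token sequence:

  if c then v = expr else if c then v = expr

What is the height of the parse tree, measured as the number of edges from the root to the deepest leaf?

[S [U if c then [M v = expr] else [U if c then [S [M v = expr]]]]]

5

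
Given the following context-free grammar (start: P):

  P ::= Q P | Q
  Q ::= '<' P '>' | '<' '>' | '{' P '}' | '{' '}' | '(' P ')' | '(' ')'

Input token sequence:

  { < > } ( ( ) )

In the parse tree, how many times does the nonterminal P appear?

4

[P [Q { [P [Q < >]] }] [P [Q ( [P [Q ( )]] )]]]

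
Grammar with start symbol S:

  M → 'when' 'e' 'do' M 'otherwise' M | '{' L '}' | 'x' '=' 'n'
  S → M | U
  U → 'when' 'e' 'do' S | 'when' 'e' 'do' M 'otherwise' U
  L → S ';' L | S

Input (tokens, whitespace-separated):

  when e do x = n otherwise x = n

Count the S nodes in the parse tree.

1

[S [M when e do [M x = n] otherwise [M x = n]]]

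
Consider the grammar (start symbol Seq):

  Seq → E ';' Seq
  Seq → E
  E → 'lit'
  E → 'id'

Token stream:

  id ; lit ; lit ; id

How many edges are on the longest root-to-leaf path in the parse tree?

5

[Seq [E id] ; [Seq [E lit] ; [Seq [E lit] ; [Seq [E id]]]]]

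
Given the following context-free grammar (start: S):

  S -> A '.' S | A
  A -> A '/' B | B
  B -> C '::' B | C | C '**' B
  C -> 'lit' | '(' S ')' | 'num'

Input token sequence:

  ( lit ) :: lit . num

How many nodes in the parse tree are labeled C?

[S [A [B [C ( [S [A [B [C lit]]]] )] :: [B [C lit]]]] . [S [A [B [C num]]]]]

4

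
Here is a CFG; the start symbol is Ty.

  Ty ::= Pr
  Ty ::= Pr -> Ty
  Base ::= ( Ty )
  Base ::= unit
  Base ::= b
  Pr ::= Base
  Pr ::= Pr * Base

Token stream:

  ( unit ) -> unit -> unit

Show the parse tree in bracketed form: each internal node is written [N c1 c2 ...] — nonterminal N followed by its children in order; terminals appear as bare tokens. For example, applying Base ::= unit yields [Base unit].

[Ty [Pr [Base ( [Ty [Pr [Base unit]]] )]] -> [Ty [Pr [Base unit]] -> [Ty [Pr [Base unit]]]]]

Ty
Pr -> Ty
Base -> Ty
( Ty ) -> Ty
( Pr ) -> Ty
( Base ) -> Ty
( unit ) -> Ty
( unit ) -> Pr -> Ty
( unit ) -> Base -> Ty
( unit ) -> unit -> Ty
( unit ) -> unit -> Pr
( unit ) -> unit -> Base
( unit ) -> unit -> unit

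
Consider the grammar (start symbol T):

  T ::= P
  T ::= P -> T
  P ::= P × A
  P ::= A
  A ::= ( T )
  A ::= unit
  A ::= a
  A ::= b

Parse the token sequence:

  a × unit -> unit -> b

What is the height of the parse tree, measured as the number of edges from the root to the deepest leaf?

[T [P [P [A a]] × [A unit]] -> [T [P [A unit]] -> [T [P [A b]]]]]

5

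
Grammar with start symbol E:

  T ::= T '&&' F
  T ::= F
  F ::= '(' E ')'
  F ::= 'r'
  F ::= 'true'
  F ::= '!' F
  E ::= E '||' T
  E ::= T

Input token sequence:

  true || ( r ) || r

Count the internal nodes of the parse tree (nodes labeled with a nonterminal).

12

[E [E [E [T [F true]]] || [T [F ( [E [T [F r]]] )]]] || [T [F r]]]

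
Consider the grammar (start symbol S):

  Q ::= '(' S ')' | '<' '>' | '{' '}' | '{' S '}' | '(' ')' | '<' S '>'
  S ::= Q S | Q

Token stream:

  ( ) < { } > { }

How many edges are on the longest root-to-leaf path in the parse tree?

[S [Q ( )] [S [Q < [S [Q { }]] >] [S [Q { }]]]]

5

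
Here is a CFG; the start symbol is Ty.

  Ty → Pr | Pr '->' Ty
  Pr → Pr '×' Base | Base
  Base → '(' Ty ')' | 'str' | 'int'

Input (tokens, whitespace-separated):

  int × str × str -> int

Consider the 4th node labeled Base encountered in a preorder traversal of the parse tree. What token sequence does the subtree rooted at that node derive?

[Ty [Pr [Pr [Pr [Base int]] × [Base str]] × [Base str]] -> [Ty [Pr [Base int]]]]

int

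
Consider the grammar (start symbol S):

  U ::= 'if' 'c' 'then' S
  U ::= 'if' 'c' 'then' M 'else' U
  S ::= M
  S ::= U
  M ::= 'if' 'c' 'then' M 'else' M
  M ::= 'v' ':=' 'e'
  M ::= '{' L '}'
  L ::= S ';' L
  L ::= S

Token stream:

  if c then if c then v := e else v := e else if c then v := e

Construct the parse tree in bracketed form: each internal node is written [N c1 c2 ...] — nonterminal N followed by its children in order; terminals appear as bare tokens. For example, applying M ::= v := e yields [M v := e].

[S [U if c then [M if c then [M v := e] else [M v := e]] else [U if c then [S [M v := e]]]]]

S
U
if c then M else U
if c then if c then M else M else U
if c then if c then v := e else M else U
if c then if c then v := e else v := e else U
if c then if c then v := e else v := e else if c then S
if c then if c then v := e else v := e else if c then M
if c then if c then v := e else v := e else if c then v := e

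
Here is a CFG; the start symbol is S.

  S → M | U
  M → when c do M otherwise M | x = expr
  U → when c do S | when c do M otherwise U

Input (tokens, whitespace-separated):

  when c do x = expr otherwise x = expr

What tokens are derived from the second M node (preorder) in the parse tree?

[S [M when c do [M x = expr] otherwise [M x = expr]]]

x = expr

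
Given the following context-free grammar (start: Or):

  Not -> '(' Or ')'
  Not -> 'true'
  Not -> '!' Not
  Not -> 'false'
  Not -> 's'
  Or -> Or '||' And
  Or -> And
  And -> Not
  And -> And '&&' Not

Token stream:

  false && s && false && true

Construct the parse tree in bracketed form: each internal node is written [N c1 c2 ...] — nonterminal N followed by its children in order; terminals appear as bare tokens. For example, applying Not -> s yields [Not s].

[Or [And [And [And [And [Not false]] && [Not s]] && [Not false]] && [Not true]]]

Or
And
And && Not
And && Not && Not
And && Not && Not && Not
Not && Not && Not && Not
false && Not && Not && Not
false && s && Not && Not
false && s && false && Not
false && s && false && true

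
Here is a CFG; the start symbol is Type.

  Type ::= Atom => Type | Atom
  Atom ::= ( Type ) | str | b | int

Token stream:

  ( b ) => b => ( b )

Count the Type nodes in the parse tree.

5

[Type [Atom ( [Type [Atom b]] )] => [Type [Atom b] => [Type [Atom ( [Type [Atom b]] )]]]]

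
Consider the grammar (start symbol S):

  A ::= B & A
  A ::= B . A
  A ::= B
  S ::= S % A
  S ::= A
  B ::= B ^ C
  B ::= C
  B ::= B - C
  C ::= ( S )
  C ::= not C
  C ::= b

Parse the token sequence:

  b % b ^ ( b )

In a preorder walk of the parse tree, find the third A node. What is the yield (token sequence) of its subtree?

b

[S [S [A [B [C b]]]] % [A [B [B [C b]] ^ [C ( [S [A [B [C b]]]] )]]]]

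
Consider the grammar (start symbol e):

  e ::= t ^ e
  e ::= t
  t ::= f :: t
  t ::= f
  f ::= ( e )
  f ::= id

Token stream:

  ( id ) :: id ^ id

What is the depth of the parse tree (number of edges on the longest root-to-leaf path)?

6

[e [t [f ( [e [t [f id]]] )] :: [t [f id]]] ^ [e [t [f id]]]]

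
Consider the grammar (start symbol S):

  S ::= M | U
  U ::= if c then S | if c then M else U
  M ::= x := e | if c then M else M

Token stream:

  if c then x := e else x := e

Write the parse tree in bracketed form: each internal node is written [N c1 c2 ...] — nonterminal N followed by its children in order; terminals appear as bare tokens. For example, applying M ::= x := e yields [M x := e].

S
M
if c then M else M
if c then x := e else M
if c then x := e else x := e

[S [M if c then [M x := e] else [M x := e]]]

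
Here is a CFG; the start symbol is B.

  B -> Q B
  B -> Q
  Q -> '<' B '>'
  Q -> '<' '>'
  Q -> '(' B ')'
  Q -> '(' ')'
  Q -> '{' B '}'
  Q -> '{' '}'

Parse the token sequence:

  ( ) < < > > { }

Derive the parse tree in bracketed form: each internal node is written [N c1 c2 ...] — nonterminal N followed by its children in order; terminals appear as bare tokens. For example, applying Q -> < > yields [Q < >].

B
Q B
( ) B
( ) Q B
( ) < B > B
( ) < Q > B
( ) < < > > B
( ) < < > > Q
( ) < < > > { }

[B [Q ( )] [B [Q < [B [Q < >]] >] [B [Q { }]]]]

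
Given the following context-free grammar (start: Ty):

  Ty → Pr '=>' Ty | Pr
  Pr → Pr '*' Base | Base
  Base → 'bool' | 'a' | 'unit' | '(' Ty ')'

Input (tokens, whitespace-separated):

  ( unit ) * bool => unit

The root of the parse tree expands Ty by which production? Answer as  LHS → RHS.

Ty → Pr '=>' Ty

[Ty [Pr [Pr [Base ( [Ty [Pr [Base unit]]] )]] * [Base bool]] => [Ty [Pr [Base unit]]]]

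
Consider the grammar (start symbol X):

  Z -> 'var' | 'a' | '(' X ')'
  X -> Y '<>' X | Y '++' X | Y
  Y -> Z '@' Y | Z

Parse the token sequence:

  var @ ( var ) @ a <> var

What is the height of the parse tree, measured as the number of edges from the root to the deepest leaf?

7

[X [Y [Z var] @ [Y [Z ( [X [Y [Z var]]] )] @ [Y [Z a]]]] <> [X [Y [Z var]]]]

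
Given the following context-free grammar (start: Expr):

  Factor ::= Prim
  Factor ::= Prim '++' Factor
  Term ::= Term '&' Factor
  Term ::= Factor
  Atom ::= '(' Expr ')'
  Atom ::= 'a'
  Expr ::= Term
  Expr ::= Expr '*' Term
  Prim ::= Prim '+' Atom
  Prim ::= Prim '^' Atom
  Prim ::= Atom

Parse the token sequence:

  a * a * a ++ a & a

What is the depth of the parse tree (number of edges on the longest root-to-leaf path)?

[Expr [Expr [Expr [Term [Factor [Prim [Atom a]]]]] * [Term [Factor [Prim [Atom a]]]]] * [Term [Term [Factor [Prim [Atom a]] ++ [Factor [Prim [Atom a]]]]] & [Factor [Prim [Atom a]]]]]

7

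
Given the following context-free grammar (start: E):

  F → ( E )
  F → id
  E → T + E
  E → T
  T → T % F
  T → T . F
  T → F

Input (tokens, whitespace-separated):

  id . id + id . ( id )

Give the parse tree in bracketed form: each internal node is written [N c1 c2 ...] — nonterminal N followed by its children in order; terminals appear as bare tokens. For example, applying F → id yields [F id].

E
T + E
T . F + E
F . F + E
id . F + E
id . id + E
id . id + T
id . id + T . F
id . id + F . F
id . id + id . F
id . id + id . ( E )
id . id + id . ( T )
id . id + id . ( F )
id . id + id . ( id )

[E [T [T [F id]] . [F id]] + [E [T [T [F id]] . [F ( [E [T [F id]]] )]]]]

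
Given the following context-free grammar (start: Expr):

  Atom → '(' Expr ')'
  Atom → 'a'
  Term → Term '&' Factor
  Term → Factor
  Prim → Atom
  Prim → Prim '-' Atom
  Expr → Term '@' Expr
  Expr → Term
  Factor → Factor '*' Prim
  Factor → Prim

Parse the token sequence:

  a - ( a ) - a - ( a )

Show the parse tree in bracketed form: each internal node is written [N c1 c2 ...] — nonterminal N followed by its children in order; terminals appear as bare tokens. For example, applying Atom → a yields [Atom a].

[Expr [Term [Factor [Prim [Prim [Prim [Prim [Atom a]] - [Atom ( [Expr [Term [Factor [Prim [Atom a]]]]] )]] - [Atom a]] - [Atom ( [Expr [Term [Factor [Prim [Atom a]]]]] )]]]]]

Expr
Term
Factor
Prim
Prim - Atom
Prim - Atom - Atom
Prim - Atom - Atom - Atom
Atom - Atom - Atom - Atom
a - Atom - Atom - Atom
a - ( Expr ) - Atom - Atom
a - ( Term ) - Atom - Atom
a - ( Factor ) - Atom - Atom
a - ( Prim ) - Atom - Atom
a - ( Atom ) - Atom - Atom
a - ( a ) - Atom - Atom
a - ( a ) - a - Atom
a - ( a ) - a - ( Expr )
a - ( a ) - a - ( Term )
a - ( a ) - a - ( Factor )
a - ( a ) - a - ( Prim )
a - ( a ) - a - ( Atom )
a - ( a ) - a - ( a )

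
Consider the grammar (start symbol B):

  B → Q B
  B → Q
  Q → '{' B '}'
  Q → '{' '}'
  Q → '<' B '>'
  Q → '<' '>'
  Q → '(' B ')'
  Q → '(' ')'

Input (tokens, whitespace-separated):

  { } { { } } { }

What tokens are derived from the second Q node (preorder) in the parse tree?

{ { } }

[B [Q { }] [B [Q { [B [Q { }]] }] [B [Q { }]]]]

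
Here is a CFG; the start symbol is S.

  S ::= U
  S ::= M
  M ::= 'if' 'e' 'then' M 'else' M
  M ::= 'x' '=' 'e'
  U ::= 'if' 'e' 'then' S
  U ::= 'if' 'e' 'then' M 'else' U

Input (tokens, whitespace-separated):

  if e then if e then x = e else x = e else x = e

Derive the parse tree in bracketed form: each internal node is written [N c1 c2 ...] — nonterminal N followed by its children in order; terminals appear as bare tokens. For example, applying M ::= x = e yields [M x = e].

[S [M if e then [M if e then [M x = e] else [M x = e]] else [M x = e]]]

S
M
if e then M else M
if e then if e then M else M else M
if e then if e then x = e else M else M
if e then if e then x = e else x = e else M
if e then if e then x = e else x = e else x = e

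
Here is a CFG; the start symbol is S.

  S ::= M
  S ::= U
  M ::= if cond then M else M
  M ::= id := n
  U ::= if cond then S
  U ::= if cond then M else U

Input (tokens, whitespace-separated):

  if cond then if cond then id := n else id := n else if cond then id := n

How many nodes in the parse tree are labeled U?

2

[S [U if cond then [M if cond then [M id := n] else [M id := n]] else [U if cond then [S [M id := n]]]]]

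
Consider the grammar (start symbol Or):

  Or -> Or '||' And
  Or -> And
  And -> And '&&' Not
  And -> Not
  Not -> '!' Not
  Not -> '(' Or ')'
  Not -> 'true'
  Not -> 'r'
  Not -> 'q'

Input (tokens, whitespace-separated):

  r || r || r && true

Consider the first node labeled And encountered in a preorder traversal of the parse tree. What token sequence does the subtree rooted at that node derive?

r

[Or [Or [Or [And [Not r]]] || [And [Not r]]] || [And [And [Not r]] && [Not true]]]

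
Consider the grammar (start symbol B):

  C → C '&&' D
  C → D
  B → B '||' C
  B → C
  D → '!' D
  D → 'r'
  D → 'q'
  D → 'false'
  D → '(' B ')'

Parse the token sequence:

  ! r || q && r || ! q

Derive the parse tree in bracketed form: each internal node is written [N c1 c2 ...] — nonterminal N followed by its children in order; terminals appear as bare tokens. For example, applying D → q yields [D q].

B
B || C
B || C || C
C || C || C
D || C || C
! D || C || C
! r || C || C
! r || C && D || C
! r || D && D || C
! r || q && D || C
! r || q && r || C
! r || q && r || D
! r || q && r || ! D
! r || q && r || ! q

[B [B [B [C [D ! [D r]]]] || [C [C [D q]] && [D r]]] || [C [D ! [D q]]]]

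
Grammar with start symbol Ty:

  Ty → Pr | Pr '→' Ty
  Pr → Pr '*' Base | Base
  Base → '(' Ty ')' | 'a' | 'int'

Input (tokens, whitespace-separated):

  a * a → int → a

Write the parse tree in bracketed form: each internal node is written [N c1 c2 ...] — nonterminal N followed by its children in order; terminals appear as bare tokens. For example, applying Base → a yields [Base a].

[Ty [Pr [Pr [Base a]] * [Base a]] → [Ty [Pr [Base int]] → [Ty [Pr [Base a]]]]]

Ty
Pr → Ty
Pr * Base → Ty
Base * Base → Ty
a * Base → Ty
a * a → Ty
a * a → Pr → Ty
a * a → Base → Ty
a * a → int → Ty
a * a → int → Pr
a * a → int → Base
a * a → int → a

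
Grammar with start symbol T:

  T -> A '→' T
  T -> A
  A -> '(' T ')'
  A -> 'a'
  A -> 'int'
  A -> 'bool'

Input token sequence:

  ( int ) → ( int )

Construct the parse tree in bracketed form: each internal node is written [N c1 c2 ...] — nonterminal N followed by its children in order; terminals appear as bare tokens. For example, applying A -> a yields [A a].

[T [A ( [T [A int]] )] → [T [A ( [T [A int]] )]]]

T
A → T
( T ) → T
( A ) → T
( int ) → T
( int ) → A
( int ) → ( T )
( int ) → ( A )
( int ) → ( int )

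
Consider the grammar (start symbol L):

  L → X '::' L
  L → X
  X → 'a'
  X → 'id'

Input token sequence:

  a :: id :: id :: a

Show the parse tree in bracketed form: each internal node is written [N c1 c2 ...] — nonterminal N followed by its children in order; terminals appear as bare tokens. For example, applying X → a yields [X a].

[L [X a] :: [L [X id] :: [L [X id] :: [L [X a]]]]]

L
X :: L
a :: L
a :: X :: L
a :: id :: L
a :: id :: X :: L
a :: id :: id :: L
a :: id :: id :: X
a :: id :: id :: a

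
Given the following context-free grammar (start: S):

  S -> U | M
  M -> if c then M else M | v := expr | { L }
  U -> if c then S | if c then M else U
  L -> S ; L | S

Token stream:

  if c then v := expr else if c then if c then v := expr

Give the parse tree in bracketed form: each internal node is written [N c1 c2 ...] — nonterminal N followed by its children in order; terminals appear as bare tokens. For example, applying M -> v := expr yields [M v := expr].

[S [U if c then [M v := expr] else [U if c then [S [U if c then [S [M v := expr]]]]]]]

S
U
if c then M else U
if c then v := expr else U
if c then v := expr else if c then S
if c then v := expr else if c then U
if c then v := expr else if c then if c then S
if c then v := expr else if c then if c then M
if c then v := expr else if c then if c then v := expr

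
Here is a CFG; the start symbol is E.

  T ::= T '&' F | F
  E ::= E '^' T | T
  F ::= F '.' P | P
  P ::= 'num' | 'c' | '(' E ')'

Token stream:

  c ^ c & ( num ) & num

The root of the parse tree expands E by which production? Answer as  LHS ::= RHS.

[E [E [T [F [P c]]]] ^ [T [T [T [F [P c]]] & [F [P ( [E [T [F [P num]]]] )]]] & [F [P num]]]]

E ::= E '^' T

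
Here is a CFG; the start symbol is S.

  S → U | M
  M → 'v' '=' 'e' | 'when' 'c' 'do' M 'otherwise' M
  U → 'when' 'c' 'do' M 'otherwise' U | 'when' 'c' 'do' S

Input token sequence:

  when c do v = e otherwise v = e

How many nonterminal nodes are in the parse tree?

4

[S [M when c do [M v = e] otherwise [M v = e]]]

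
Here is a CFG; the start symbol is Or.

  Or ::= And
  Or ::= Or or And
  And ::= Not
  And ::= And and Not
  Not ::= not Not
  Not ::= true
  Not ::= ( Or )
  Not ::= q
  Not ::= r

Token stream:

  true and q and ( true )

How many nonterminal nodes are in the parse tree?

10

[Or [And [And [And [Not true]] and [Not q]] and [Not ( [Or [And [Not true]]] )]]]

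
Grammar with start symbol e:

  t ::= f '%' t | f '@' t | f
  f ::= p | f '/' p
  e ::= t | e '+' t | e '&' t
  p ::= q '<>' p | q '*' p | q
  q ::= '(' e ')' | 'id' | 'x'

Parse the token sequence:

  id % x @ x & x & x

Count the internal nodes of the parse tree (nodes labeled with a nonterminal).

23

[e [e [e [t [f [p [q id]]] % [t [f [p [q x]]] @ [t [f [p [q x]]]]]]] & [t [f [p [q x]]]]] & [t [f [p [q x]]]]]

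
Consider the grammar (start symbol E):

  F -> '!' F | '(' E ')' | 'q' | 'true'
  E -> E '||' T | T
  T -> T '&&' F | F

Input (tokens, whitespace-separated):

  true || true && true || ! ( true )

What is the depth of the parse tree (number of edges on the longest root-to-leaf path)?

7

[E [E [E [T [F true]]] || [T [T [F true]] && [F true]]] || [T [F ! [F ( [E [T [F true]]] )]]]]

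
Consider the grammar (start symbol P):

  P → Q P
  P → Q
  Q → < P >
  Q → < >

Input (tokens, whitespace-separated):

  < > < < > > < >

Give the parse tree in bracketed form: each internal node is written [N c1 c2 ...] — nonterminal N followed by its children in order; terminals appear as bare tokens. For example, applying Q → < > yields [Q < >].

P
Q P
< > P
< > Q P
< > < P > P
< > < Q > P
< > < < > > P
< > < < > > Q
< > < < > > < >

[P [Q < >] [P [Q < [P [Q < >]] >] [P [Q < >]]]]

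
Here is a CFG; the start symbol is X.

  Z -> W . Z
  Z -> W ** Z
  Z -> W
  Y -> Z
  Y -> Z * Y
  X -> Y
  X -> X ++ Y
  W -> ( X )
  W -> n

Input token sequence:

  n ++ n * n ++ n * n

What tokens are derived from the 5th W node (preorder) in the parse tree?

n

[X [X [X [Y [Z [W n]]]] ++ [Y [Z [W n]] * [Y [Z [W n]]]]] ++ [Y [Z [W n]] * [Y [Z [W n]]]]]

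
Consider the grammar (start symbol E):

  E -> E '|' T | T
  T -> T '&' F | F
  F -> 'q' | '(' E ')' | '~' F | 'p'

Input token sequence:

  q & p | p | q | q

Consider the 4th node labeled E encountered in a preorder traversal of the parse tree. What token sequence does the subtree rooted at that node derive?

[E [E [E [E [T [T [F q]] & [F p]]] | [T [F p]]] | [T [F q]]] | [T [F q]]]

q & p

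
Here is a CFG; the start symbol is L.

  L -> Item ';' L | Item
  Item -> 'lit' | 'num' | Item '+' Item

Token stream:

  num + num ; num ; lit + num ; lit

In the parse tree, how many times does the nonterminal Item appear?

[L [Item [Item num] + [Item num]] ; [L [Item num] ; [L [Item [Item lit] + [Item num]] ; [L [Item lit]]]]]

8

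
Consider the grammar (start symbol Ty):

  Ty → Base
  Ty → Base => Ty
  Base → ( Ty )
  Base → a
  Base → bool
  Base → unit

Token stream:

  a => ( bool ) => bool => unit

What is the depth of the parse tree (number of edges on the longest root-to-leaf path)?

5

[Ty [Base a] => [Ty [Base ( [Ty [Base bool]] )] => [Ty [Base bool] => [Ty [Base unit]]]]]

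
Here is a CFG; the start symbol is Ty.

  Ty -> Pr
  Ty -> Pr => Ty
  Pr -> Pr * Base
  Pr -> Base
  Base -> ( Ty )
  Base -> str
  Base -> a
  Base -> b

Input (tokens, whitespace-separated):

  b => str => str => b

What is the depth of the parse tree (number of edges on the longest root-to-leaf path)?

[Ty [Pr [Base b]] => [Ty [Pr [Base str]] => [Ty [Pr [Base str]] => [Ty [Pr [Base b]]]]]]

6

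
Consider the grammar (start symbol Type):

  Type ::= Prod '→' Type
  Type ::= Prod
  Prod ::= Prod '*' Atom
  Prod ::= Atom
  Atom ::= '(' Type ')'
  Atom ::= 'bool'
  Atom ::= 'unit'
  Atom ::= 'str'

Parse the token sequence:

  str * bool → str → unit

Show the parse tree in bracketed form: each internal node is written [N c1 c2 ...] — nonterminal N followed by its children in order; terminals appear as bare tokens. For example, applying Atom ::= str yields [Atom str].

[Type [Prod [Prod [Atom str]] * [Atom bool]] → [Type [Prod [Atom str]] → [Type [Prod [Atom unit]]]]]

Type
Prod → Type
Prod * Atom → Type
Atom * Atom → Type
str * Atom → Type
str * bool → Type
str * bool → Prod → Type
str * bool → Atom → Type
str * bool → str → Type
str * bool → str → Prod
str * bool → str → Atom
str * bool → str → unit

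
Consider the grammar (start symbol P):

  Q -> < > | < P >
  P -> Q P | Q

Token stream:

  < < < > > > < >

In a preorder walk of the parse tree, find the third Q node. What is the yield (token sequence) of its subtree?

< >

[P [Q < [P [Q < [P [Q < >]] >]] >] [P [Q < >]]]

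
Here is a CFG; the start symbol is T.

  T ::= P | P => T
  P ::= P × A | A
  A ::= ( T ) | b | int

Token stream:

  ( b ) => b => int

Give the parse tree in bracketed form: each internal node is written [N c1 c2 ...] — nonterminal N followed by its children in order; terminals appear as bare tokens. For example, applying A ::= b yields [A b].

[T [P [A ( [T [P [A b]]] )]] => [T [P [A b]] => [T [P [A int]]]]]

T
P => T
A => T
( T ) => T
( P ) => T
( A ) => T
( b ) => T
( b ) => P => T
( b ) => A => T
( b ) => b => T
( b ) => b => P
( b ) => b => A
( b ) => b => int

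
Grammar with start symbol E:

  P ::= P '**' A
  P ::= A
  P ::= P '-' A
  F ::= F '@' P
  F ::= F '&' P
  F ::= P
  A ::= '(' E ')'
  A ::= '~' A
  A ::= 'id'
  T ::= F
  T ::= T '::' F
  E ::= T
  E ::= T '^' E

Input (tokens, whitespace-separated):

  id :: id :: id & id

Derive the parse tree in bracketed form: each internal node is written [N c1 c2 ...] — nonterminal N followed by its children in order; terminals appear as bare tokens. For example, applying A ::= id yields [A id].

[E [T [T [T [F [P [A id]]]] :: [F [P [A id]]]] :: [F [F [P [A id]]] & [P [A id]]]]]

E
T
T :: F
T :: F :: F
F :: F :: F
P :: F :: F
A :: F :: F
id :: F :: F
id :: P :: F
id :: A :: F
id :: id :: F
id :: id :: F & P
id :: id :: P & P
id :: id :: A & P
id :: id :: id & P
id :: id :: id & A
id :: id :: id & id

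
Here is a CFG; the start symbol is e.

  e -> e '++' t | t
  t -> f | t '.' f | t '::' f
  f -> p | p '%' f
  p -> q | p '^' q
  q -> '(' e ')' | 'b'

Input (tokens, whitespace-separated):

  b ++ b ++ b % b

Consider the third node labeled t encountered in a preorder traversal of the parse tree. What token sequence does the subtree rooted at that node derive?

b % b

[e [e [e [t [f [p [q b]]]]] ++ [t [f [p [q b]]]]] ++ [t [f [p [q b]] % [f [p [q b]]]]]]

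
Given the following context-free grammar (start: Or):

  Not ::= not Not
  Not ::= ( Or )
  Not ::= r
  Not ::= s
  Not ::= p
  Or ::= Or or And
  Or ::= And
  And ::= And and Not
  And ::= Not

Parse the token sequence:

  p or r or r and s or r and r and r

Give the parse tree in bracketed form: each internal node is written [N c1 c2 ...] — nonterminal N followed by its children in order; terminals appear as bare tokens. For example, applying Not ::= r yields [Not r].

[Or [Or [Or [Or [And [Not p]]] or [And [Not r]]] or [And [And [Not r]] and [Not s]]] or [And [And [And [Not r]] and [Not r]] and [Not r]]]

Or
Or or And
Or or And or And
Or or And or And or And
And or And or And or And
Not or And or And or And
p or And or And or And
p or Not or And or And
p or r or And or And
p or r or And and Not or And
p or r or Not and Not or And
p or r or r and Not or And
p or r or r and s or And
p or r or r and s or And and Not
p or r or r and s or And and Not and Not
p or r or r and s or Not and Not and Not
p or r or r and s or r and Not and Not
p or r or r and s or r and r and Not
p or r or r and s or r and r and r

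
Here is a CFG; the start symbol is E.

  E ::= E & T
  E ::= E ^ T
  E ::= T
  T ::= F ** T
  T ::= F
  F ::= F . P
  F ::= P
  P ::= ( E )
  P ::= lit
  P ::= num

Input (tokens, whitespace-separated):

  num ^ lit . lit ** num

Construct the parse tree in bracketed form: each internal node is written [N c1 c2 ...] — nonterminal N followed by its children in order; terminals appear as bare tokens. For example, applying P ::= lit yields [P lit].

[E [E [T [F [P num]]]] ^ [T [F [F [P lit]] . [P lit]] ** [T [F [P num]]]]]

E
E ^ T
T ^ T
F ^ T
P ^ T
num ^ T
num ^ F ** T
num ^ F . P ** T
num ^ P . P ** T
num ^ lit . P ** T
num ^ lit . lit ** T
num ^ lit . lit ** F
num ^ lit . lit ** P
num ^ lit . lit ** num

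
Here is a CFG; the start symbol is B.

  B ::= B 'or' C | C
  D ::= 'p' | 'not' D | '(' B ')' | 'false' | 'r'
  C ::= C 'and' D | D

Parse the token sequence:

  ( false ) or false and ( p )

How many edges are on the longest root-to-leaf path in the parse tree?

7

[B [B [C [D ( [B [C [D false]]] )]]] or [C [C [D false]] and [D ( [B [C [D p]]] )]]]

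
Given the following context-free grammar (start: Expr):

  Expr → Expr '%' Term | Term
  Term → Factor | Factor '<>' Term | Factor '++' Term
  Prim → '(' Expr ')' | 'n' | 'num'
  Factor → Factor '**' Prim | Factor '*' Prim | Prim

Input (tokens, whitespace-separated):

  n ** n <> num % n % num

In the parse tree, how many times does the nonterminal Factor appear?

[Expr [Expr [Expr [Term [Factor [Factor [Prim n]] ** [Prim n]] <> [Term [Factor [Prim num]]]]] % [Term [Factor [Prim n]]]] % [Term [Factor [Prim num]]]]

5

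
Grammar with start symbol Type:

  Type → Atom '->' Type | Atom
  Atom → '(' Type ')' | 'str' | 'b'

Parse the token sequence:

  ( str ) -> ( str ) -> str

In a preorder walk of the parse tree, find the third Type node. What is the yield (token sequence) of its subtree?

[Type [Atom ( [Type [Atom str]] )] -> [Type [Atom ( [Type [Atom str]] )] -> [Type [Atom str]]]]

( str ) -> str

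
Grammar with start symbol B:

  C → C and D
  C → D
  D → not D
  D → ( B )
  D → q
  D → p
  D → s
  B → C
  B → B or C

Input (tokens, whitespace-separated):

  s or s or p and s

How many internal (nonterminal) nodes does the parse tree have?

[B [B [B [C [D s]]] or [C [D s]]] or [C [C [D p]] and [D s]]]

11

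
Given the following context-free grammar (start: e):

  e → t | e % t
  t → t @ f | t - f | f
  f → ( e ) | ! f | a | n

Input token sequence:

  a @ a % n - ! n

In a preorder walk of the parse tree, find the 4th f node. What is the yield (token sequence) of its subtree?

[e [e [t [t [f a]] @ [f a]]] % [t [t [f n]] - [f ! [f n]]]]

! n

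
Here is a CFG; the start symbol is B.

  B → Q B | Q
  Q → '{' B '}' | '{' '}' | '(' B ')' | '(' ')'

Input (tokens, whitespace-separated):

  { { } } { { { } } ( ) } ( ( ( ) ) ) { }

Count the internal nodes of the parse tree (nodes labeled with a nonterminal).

20

[B [Q { [B [Q { }]] }] [B [Q { [B [Q { [B [Q { }]] }] [B [Q ( )]]] }] [B [Q ( [B [Q ( [B [Q ( )]] )]] )] [B [Q { }]]]]]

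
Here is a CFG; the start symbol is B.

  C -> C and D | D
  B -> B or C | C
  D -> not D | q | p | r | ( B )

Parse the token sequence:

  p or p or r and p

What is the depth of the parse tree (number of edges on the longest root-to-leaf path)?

5

[B [B [B [C [D p]]] or [C [D p]]] or [C [C [D r]] and [D p]]]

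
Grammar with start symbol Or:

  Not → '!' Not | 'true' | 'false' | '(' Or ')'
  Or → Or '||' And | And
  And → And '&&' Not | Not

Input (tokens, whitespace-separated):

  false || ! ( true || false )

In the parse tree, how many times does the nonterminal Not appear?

[Or [Or [And [Not false]]] || [And [Not ! [Not ( [Or [Or [And [Not true]]] || [And [Not false]]] )]]]]

5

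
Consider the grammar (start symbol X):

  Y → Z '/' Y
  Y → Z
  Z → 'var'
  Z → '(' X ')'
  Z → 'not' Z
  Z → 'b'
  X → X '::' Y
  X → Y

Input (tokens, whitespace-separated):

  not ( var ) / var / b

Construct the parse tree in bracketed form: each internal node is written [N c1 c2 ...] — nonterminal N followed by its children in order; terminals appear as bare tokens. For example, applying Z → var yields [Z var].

X
Y
Z / Y
not Z / Y
not ( X ) / Y
not ( Y ) / Y
not ( Z ) / Y
not ( var ) / Y
not ( var ) / Z / Y
not ( var ) / var / Y
not ( var ) / var / Z
not ( var ) / var / b

[X [Y [Z not [Z ( [X [Y [Z var]]] )]] / [Y [Z var] / [Y [Z b]]]]]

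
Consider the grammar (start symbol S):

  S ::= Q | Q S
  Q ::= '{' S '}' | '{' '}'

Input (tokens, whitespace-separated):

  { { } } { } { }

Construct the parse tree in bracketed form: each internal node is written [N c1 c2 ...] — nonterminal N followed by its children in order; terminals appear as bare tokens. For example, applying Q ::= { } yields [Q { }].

[S [Q { [S [Q { }]] }] [S [Q { }] [S [Q { }]]]]

S
Q S
{ S } S
{ Q } S
{ { } } S
{ { } } Q S
{ { } } { } S
{ { } } { } Q
{ { } } { } { }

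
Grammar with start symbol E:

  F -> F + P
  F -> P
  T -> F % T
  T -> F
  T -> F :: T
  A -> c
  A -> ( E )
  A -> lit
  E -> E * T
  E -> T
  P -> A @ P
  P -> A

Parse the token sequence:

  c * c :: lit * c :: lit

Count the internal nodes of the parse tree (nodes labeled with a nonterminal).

23

[E [E [E [T [F [P [A c]]]]] * [T [F [P [A c]]] :: [T [F [P [A lit]]]]]] * [T [F [P [A c]]] :: [T [F [P [A lit]]]]]]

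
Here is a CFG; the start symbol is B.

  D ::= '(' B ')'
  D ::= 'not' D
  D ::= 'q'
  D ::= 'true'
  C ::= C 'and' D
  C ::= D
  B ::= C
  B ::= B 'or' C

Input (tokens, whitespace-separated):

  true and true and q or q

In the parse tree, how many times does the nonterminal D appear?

[B [B [C [C [C [D true]] and [D true]] and [D q]]] or [C [D q]]]

4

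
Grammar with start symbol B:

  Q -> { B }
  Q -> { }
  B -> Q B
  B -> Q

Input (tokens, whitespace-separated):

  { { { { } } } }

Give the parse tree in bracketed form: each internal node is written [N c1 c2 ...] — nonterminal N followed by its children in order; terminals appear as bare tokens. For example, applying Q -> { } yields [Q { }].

B
Q
{ B }
{ Q }
{ { B } }
{ { Q } }
{ { { B } } }
{ { { Q } } }
{ { { { } } } }

[B [Q { [B [Q { [B [Q { [B [Q { }]] }]] }]] }]]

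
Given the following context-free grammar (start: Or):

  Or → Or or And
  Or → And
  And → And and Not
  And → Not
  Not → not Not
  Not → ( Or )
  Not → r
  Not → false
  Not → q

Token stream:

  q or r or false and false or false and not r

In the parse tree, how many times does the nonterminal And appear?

[Or [Or [Or [Or [And [Not q]]] or [And [Not r]]] or [And [And [Not false]] and [Not false]]] or [And [And [Not false]] and [Not not [Not r]]]]

6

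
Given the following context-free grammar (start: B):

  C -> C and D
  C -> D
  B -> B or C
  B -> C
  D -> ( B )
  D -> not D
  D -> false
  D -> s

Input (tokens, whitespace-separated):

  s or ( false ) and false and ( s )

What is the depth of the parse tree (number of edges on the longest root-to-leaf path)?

[B [B [C [D s]]] or [C [C [C [D ( [B [C [D false]]] )]] and [D false]] and [D ( [B [C [D s]]] )]]]

8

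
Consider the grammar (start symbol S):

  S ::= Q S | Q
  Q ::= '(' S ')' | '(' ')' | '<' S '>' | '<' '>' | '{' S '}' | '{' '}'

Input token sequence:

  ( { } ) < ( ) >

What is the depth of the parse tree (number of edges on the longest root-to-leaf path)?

[S [Q ( [S [Q { }]] )] [S [Q < [S [Q ( )]] >]]]

5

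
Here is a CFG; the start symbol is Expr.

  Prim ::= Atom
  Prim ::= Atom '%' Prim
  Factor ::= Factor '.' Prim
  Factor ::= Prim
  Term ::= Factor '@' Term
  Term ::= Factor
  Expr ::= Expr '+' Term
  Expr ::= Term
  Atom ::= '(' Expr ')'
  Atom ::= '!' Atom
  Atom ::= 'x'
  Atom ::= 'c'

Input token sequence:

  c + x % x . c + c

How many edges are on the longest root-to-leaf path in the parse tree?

8

[Expr [Expr [Expr [Term [Factor [Prim [Atom c]]]]] + [Term [Factor [Factor [Prim [Atom x] % [Prim [Atom x]]]] . [Prim [Atom c]]]]] + [Term [Factor [Prim [Atom c]]]]]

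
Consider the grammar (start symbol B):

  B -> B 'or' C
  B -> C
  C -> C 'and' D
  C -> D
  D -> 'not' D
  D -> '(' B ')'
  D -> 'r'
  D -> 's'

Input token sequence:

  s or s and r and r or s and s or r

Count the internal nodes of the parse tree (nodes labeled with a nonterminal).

[B [B [B [B [C [D s]]] or [C [C [C [D s]] and [D r]] and [D r]]] or [C [C [D s]] and [D s]]] or [C [D r]]]

18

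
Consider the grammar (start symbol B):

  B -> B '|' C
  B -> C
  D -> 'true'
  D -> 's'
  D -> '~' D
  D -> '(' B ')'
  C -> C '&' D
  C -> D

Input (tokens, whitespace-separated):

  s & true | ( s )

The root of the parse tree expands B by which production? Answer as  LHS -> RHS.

[B [B [C [C [D s]] & [D true]]] | [C [D ( [B [C [D s]]] )]]]

B -> B '|' C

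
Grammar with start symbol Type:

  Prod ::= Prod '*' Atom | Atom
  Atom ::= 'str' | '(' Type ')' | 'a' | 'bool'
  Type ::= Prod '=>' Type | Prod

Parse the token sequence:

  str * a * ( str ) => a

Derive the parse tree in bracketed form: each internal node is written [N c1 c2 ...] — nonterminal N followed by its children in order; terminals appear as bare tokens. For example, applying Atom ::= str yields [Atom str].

[Type [Prod [Prod [Prod [Atom str]] * [Atom a]] * [Atom ( [Type [Prod [Atom str]]] )]] => [Type [Prod [Atom a]]]]

Type
Prod => Type
Prod * Atom => Type
Prod * Atom * Atom => Type
Atom * Atom * Atom => Type
str * Atom * Atom => Type
str * a * Atom => Type
str * a * ( Type ) => Type
str * a * ( Prod ) => Type
str * a * ( Atom ) => Type
str * a * ( str ) => Type
str * a * ( str ) => Prod
str * a * ( str ) => Atom
str * a * ( str ) => a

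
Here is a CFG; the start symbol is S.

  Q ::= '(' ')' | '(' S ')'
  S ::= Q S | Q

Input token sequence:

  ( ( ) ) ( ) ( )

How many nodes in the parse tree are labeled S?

4

[S [Q ( [S [Q ( )]] )] [S [Q ( )] [S [Q ( )]]]]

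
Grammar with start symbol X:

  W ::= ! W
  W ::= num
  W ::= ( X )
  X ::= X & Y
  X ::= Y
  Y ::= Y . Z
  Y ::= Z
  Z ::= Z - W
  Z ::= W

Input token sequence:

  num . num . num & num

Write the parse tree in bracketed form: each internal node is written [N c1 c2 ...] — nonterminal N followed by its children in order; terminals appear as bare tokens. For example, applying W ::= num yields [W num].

X
X & Y
Y & Y
Y . Z & Y
Y . Z . Z & Y
Z . Z . Z & Y
W . Z . Z & Y
num . Z . Z & Y
num . W . Z & Y
num . num . Z & Y
num . num . W & Y
num . num . num & Y
num . num . num & Z
num . num . num & W
num . num . num & num

[X [X [Y [Y [Y [Z [W num]]] . [Z [W num]]] . [Z [W num]]]] & [Y [Z [W num]]]]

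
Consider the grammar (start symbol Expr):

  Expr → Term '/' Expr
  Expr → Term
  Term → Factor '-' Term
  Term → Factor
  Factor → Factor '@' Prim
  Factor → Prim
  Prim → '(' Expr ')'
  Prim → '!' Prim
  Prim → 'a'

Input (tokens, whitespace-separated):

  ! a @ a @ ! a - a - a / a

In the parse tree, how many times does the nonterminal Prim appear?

[Expr [Term [Factor [Factor [Factor [Prim ! [Prim a]]] @ [Prim a]] @ [Prim ! [Prim a]]] - [Term [Factor [Prim a]] - [Term [Factor [Prim a]]]]] / [Expr [Term [Factor [Prim a]]]]]

8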